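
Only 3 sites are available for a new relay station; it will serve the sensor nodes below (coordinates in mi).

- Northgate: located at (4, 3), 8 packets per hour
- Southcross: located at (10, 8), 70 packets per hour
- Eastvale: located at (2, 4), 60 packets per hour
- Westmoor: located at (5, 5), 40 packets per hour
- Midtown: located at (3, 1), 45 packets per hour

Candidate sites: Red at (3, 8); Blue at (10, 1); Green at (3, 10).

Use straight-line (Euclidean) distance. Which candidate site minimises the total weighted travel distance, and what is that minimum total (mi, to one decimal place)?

Red, total 1237.4 mi

Total weighted distance at each candidate:
  Red (3, 8): total = 1237.4
  Blue (10, 1): total = 1624.4
  Green (3, 10): total = 1551.5
Minimum is at Red with total 1237.4 mi.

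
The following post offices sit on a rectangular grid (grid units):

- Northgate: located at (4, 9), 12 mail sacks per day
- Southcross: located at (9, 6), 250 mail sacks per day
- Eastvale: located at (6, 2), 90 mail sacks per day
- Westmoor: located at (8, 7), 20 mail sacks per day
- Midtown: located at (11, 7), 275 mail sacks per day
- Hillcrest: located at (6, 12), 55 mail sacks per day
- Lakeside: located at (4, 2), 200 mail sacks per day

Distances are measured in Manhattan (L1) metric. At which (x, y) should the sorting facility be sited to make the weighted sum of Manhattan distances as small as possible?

(9, 6)

Manhattan distance separates: Σwᵢ(|x−xᵢ|+|y−yᵢ|) = Σwᵢ|x−xᵢ| + Σwᵢ|y−yᵢ|, so x and y are optimised independently as 1-D weighted medians.
Total weight W = 902; half = 451.
x-coordinate, sorted with cumulative weight:
  x=4 (Northgate, w=12) cum 12
  x=4 (Lakeside, w=200) cum 212
  x=6 (Eastvale, w=90) cum 302
  x=6 (Hillcrest, w=55) cum 357
  x=8 (Westmoor, w=20) cum 377
  x=9 (Southcross, w=250) cum 627  ← median
  x=11 (Midtown, w=275) cum 902
⇒ x* = 9
y-coordinate, sorted with cumulative weight:
  y=2 (Eastvale, w=90) cum 90
  y=2 (Lakeside, w=200) cum 290
  y=6 (Southcross, w=250) cum 540  ← median
  y=7 (Westmoor, w=20) cum 560
  y=7 (Midtown, w=275) cum 835
  y=9 (Northgate, w=12) cum 847
  y=12 (Hillcrest, w=55) cum 902
⇒ y* = 6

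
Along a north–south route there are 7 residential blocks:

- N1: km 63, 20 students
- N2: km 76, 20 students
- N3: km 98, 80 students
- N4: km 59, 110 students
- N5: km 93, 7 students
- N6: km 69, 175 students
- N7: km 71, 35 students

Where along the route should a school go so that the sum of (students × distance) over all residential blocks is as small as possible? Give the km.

For a sum of weighted absolute distances on a line, the optimum is the weighted median (not the mean). Total weight W = 447; half-weight = 223.5.
Sort by position and accumulate weight:
  km 59 (N4, w=110) → cum 110
  km 63 (N1, w=20) → cum 130
  km 69 (N6, w=175) → cum 305  ≥ 223.5 → median here
  km 71 (N7, w=35) → cum 340
  km 76 (N2, w=20) → cum 360
  km 93 (N5, w=7) → cum 367
  km 98 (N3, w=80) → cum 447
Optimal location: km 69.

x = 69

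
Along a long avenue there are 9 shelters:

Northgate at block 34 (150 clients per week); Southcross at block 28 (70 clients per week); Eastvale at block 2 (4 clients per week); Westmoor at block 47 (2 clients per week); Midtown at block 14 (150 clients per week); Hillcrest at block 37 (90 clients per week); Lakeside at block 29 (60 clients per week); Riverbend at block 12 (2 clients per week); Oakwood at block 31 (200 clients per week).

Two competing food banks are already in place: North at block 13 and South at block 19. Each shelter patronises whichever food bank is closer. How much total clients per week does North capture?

156

The indifferent point is the midpoint (13+19)/2 = 16; shelters left of it (closer to North at 13) go to North, those right go to South.
  Eastvale at 2 (w=4) → North
  Riverbend at 12 (w=2) → North
  Midtown at 14 (w=150) → North
  Southcross at 28 (w=70) → South
  Lakeside at 29 (w=60) → South
  Oakwood at 31 (w=200) → South
  Northgate at 34 (w=150) → South
  Hillcrest at 37 (w=90) → South
  Westmoor at 47 (w=2) → South
North captures 156; South captures 572.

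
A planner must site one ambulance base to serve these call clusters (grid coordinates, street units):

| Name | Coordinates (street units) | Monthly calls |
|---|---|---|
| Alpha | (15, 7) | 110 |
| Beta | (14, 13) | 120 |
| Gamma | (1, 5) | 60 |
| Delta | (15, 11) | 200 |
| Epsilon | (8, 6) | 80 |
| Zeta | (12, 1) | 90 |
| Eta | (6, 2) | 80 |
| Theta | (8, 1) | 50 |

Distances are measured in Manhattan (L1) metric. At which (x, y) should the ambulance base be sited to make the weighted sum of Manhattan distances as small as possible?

(14, 7)

Manhattan distance separates: Σwᵢ(|x−xᵢ|+|y−yᵢ|) = Σwᵢ|x−xᵢ| + Σwᵢ|y−yᵢ|, so x and y are optimised independently as 1-D weighted medians.
Total weight W = 790; half = 395.
x-coordinate, sorted with cumulative weight:
  x=1 (Gamma, w=60) cum 60
  x=6 (Eta, w=80) cum 140
  x=8 (Epsilon, w=80) cum 220
  x=8 (Theta, w=50) cum 270
  x=12 (Zeta, w=90) cum 360
  x=14 (Beta, w=120) cum 480  ← median
  x=15 (Alpha, w=110) cum 590
  x=15 (Delta, w=200) cum 790
⇒ x* = 14
y-coordinate, sorted with cumulative weight:
  y=1 (Zeta, w=90) cum 90
  y=1 (Theta, w=50) cum 140
  y=2 (Eta, w=80) cum 220
  y=5 (Gamma, w=60) cum 280
  y=6 (Epsilon, w=80) cum 360
  y=7 (Alpha, w=110) cum 470  ← median
  y=11 (Delta, w=200) cum 670
  y=13 (Beta, w=120) cum 790
⇒ y* = 7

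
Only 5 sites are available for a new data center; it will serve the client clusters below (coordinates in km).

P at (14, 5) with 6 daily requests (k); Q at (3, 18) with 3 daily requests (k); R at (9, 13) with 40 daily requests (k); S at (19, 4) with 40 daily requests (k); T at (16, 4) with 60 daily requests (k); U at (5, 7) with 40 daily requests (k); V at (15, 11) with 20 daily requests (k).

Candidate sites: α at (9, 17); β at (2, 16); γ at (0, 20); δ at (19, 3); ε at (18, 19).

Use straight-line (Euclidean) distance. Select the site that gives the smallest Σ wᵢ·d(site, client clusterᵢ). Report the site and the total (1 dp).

Total weighted distance at each candidate:
  α (9, 17): total = 2398.7
  β (2, 16): total = 3005.7
  γ (0, 20): total = 3848.2
  δ (19, 3): total = 1654.8
  ε (18, 19): total = 2953.0
Minimum is at δ with total 1654.8 km.

δ, total 1654.8 km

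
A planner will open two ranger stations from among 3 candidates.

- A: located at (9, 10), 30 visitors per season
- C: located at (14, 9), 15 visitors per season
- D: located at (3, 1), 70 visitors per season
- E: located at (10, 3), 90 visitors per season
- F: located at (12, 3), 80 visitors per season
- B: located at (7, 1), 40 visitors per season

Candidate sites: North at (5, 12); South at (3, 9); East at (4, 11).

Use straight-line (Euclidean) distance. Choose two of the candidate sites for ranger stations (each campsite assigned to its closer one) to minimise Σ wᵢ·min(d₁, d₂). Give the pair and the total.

Evaluate every pair (each demand assigned to the nearer of the two):
  {North, South}: total = 2889.3
  {South, East}: total = 2918.8
  {North, East}: total = 3202.7
Best pair: {North, South} with total 2889.3.

{North, South}, total 2889.3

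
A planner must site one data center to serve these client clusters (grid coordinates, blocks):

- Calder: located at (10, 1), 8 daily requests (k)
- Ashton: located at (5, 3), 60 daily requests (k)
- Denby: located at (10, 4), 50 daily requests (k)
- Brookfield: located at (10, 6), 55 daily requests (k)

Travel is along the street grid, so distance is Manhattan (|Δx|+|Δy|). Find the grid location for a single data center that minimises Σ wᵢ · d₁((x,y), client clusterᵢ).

(10, 4)

Manhattan distance separates: Σwᵢ(|x−xᵢ|+|y−yᵢ|) = Σwᵢ|x−xᵢ| + Σwᵢ|y−yᵢ|, so x and y are optimised independently as 1-D weighted medians.
Total weight W = 173; half = 86.5.
x-coordinate, sorted with cumulative weight:
  x=5 (Ashton, w=60) cum 60
  x=10 (Calder, w=8) cum 68
  x=10 (Denby, w=50) cum 118  ← median
  x=10 (Brookfield, w=55) cum 173
⇒ x* = 10
y-coordinate, sorted with cumulative weight:
  y=1 (Calder, w=8) cum 8
  y=3 (Ashton, w=60) cum 68
  y=4 (Denby, w=50) cum 118  ← median
  y=6 (Brookfield, w=55) cum 173
⇒ y* = 4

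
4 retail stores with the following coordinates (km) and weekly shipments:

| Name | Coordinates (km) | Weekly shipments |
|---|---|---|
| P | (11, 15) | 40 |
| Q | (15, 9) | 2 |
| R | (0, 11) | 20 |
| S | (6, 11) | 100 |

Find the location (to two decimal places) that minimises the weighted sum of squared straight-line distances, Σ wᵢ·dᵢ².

The minimiser of Σwᵢ‖p−pᵢ‖² is the weighted centroid p* = (Σwᵢpᵢ)/(Σwᵢ).
Σwᵢ = 162.
Σwᵢxᵢ = 40·11 + 2·15 + 20·0 + 100·6 = 1070.
Σwᵢyᵢ = 40·15 + 2·9 + 20·11 + 100·11 = 1938.
x* = 1070/162 = 6.60, y* = 1938/162 = 11.96.

(6.60, 11.96)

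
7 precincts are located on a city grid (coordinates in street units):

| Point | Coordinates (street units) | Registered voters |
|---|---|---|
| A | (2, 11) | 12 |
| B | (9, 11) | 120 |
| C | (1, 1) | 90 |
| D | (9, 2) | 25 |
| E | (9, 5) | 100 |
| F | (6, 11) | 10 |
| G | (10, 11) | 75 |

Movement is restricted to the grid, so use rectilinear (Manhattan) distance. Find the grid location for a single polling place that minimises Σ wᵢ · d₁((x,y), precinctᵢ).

(9, 11)

Manhattan distance separates: Σwᵢ(|x−xᵢ|+|y−yᵢ|) = Σwᵢ|x−xᵢ| + Σwᵢ|y−yᵢ|, so x and y are optimised independently as 1-D weighted medians.
Total weight W = 432; half = 216.
x-coordinate, sorted with cumulative weight:
  x=1 (C, w=90) cum 90
  x=2 (A, w=12) cum 102
  x=6 (F, w=10) cum 112
  x=9 (B, w=120) cum 232  ← median
  x=9 (D, w=25) cum 257
  x=9 (E, w=100) cum 357
  x=10 (G, w=75) cum 432
⇒ x* = 9
y-coordinate, sorted with cumulative weight:
  y=1 (C, w=90) cum 90
  y=2 (D, w=25) cum 115
  y=5 (E, w=100) cum 215
  y=11 (A, w=12) cum 227  ← median
  y=11 (B, w=120) cum 347
  y=11 (F, w=10) cum 357
  y=11 (G, w=75) cum 432
⇒ y* = 11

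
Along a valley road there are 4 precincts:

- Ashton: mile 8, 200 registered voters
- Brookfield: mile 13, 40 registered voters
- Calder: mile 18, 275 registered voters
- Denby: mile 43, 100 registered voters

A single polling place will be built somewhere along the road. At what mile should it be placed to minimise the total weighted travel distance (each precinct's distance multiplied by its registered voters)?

x = 18

For a sum of weighted absolute distances on a line, the optimum is the weighted median (not the mean). Total weight W = 615; half-weight = 307.5.
Sort by position and accumulate weight:
  mile 8 (Ashton, w=200) → cum 200
  mile 13 (Brookfield, w=40) → cum 240
  mile 18 (Calder, w=275) → cum 515  ≥ 307.5 → median here
  mile 43 (Denby, w=100) → cum 615
Optimal location: mile 18.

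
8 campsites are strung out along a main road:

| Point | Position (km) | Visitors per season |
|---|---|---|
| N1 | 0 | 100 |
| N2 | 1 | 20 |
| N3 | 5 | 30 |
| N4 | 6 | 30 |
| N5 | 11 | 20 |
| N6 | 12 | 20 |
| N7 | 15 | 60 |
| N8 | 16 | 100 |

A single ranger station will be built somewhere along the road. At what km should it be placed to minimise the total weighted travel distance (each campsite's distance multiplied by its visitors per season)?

x = 11

For a sum of weighted absolute distances on a line, the optimum is the weighted median (not the mean). Total weight W = 380; half-weight = 190.
Sort by position and accumulate weight:
  km 0 (N1, w=100) → cum 100
  km 1 (N2, w=20) → cum 120
  km 5 (N3, w=30) → cum 150
  km 6 (N4, w=30) → cum 180
  km 11 (N5, w=20) → cum 200  ≥ 190 → median here
  km 12 (N6, w=20) → cum 220
  km 15 (N7, w=60) → cum 280
  km 16 (N8, w=100) → cum 380
Optimal location: km 11.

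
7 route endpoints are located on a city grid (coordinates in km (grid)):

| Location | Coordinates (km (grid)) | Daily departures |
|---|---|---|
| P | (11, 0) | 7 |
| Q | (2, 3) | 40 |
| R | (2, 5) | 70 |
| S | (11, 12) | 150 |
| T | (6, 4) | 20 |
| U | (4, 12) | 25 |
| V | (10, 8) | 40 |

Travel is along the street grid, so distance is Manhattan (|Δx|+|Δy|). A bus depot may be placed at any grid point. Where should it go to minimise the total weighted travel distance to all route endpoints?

(10, 8)

Manhattan distance separates: Σwᵢ(|x−xᵢ|+|y−yᵢ|) = Σwᵢ|x−xᵢ| + Σwᵢ|y−yᵢ|, so x and y are optimised independently as 1-D weighted medians.
Total weight W = 352; half = 176.
x-coordinate, sorted with cumulative weight:
  x=2 (Q, w=40) cum 40
  x=2 (R, w=70) cum 110
  x=4 (U, w=25) cum 135
  x=6 (T, w=20) cum 155
  x=10 (V, w=40) cum 195  ← median
  x=11 (P, w=7) cum 202
  x=11 (S, w=150) cum 352
⇒ x* = 10
y-coordinate, sorted with cumulative weight:
  y=0 (P, w=7) cum 7
  y=3 (Q, w=40) cum 47
  y=4 (T, w=20) cum 67
  y=5 (R, w=70) cum 137
  y=8 (V, w=40) cum 177  ← median
  y=12 (S, w=150) cum 327
  y=12 (U, w=25) cum 352
⇒ y* = 8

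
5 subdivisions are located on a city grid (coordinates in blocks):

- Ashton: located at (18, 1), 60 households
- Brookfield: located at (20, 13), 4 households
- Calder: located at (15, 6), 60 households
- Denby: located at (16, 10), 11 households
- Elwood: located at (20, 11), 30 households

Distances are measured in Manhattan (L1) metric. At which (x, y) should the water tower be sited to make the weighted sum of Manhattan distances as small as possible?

(18, 6)

Manhattan distance separates: Σwᵢ(|x−xᵢ|+|y−yᵢ|) = Σwᵢ|x−xᵢ| + Σwᵢ|y−yᵢ|, so x and y are optimised independently as 1-D weighted medians.
Total weight W = 165; half = 82.5.
x-coordinate, sorted with cumulative weight:
  x=15 (Calder, w=60) cum 60
  x=16 (Denby, w=11) cum 71
  x=18 (Ashton, w=60) cum 131  ← median
  x=20 (Brookfield, w=4) cum 135
  x=20 (Elwood, w=30) cum 165
⇒ x* = 18
y-coordinate, sorted with cumulative weight:
  y=1 (Ashton, w=60) cum 60
  y=6 (Calder, w=60) cum 120  ← median
  y=10 (Denby, w=11) cum 131
  y=11 (Elwood, w=30) cum 161
  y=13 (Brookfield, w=4) cum 165
⇒ y* = 6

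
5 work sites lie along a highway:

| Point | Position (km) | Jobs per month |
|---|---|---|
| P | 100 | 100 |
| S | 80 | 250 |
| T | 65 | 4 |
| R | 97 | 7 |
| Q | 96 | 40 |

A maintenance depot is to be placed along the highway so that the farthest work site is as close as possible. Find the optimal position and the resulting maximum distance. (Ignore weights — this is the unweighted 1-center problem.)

location 82.5, max distance 17.5

The 1-center on a line is the midpoint of the two extreme points: leftmost at 65, rightmost at 100.
Optimal location = (65 + 100)/2 = 82.5; maximum distance = (100 − 65)/2 = 17.5.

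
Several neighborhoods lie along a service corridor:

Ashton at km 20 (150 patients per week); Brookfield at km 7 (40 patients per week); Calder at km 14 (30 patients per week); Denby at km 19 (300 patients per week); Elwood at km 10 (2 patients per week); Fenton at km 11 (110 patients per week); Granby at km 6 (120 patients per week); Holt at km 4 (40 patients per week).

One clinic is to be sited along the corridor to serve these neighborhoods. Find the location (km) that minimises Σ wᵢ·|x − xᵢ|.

x = 19

For a sum of weighted absolute distances on a line, the optimum is the weighted median (not the mean). Total weight W = 792; half-weight = 396.
Sort by position and accumulate weight:
  km 4 (Holt, w=40) → cum 40
  km 6 (Granby, w=120) → cum 160
  km 7 (Brookfield, w=40) → cum 200
  km 10 (Elwood, w=2) → cum 202
  km 11 (Fenton, w=110) → cum 312
  km 14 (Calder, w=30) → cum 342
  km 19 (Denby, w=300) → cum 642  ≥ 396 → median here
  km 20 (Ashton, w=150) → cum 792
Optimal location: km 19.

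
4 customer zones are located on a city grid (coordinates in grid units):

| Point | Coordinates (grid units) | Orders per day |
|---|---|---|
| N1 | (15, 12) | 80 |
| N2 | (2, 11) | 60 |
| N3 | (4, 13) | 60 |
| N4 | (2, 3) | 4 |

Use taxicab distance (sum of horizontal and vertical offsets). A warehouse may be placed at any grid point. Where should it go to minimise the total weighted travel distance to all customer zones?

Manhattan distance separates: Σwᵢ(|x−xᵢ|+|y−yᵢ|) = Σwᵢ|x−xᵢ| + Σwᵢ|y−yᵢ|, so x and y are optimised independently as 1-D weighted medians.
Total weight W = 204; half = 102.
x-coordinate, sorted with cumulative weight:
  x=2 (N2, w=60) cum 60
  x=2 (N4, w=4) cum 64
  x=4 (N3, w=60) cum 124  ← median
  x=15 (N1, w=80) cum 204
⇒ x* = 4
y-coordinate, sorted with cumulative weight:
  y=3 (N4, w=4) cum 4
  y=11 (N2, w=60) cum 64
  y=12 (N1, w=80) cum 144  ← median
  y=13 (N3, w=60) cum 204
⇒ y* = 12

(4, 12)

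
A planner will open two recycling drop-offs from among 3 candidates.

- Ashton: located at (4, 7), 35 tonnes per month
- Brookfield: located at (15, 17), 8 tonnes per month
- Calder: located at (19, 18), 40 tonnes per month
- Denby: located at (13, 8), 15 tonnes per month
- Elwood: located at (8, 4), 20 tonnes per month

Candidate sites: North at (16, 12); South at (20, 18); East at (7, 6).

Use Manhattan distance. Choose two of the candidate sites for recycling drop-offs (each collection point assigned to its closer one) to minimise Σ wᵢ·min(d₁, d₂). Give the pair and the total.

{South, East}, total 408

Evaluate every pair (each demand assigned to the nearer of the two):
  {South, East}: total = 408
  {North, East}: total = 713
  {North, South}: total = 1108
Best pair: {South, East} with total 408.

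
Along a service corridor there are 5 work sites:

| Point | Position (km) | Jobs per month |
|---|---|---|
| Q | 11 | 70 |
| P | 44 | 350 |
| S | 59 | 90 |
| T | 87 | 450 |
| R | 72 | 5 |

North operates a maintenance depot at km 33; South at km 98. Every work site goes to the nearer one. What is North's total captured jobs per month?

The indifferent point is the midpoint (33+98)/2 = 65.5; work sites left of it (closer to North at 33) go to North, those right go to South.
  Q at 11 (w=70) → North
  P at 44 (w=350) → North
  S at 59 (w=90) → North
  R at 72 (w=5) → South
  T at 87 (w=450) → South
North captures 510; South captures 455.

510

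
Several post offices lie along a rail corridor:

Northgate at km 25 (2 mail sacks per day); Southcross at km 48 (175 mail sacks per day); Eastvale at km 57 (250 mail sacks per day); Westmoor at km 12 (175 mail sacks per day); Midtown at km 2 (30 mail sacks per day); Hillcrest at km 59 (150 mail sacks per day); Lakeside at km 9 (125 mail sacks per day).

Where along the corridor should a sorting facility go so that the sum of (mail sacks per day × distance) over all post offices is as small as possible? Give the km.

For a sum of weighted absolute distances on a line, the optimum is the weighted median (not the mean). Total weight W = 907; half-weight = 453.5.
Sort by position and accumulate weight:
  km 2 (Midtown, w=30) → cum 30
  km 9 (Lakeside, w=125) → cum 155
  km 12 (Westmoor, w=175) → cum 330
  km 25 (Northgate, w=2) → cum 332
  km 48 (Southcross, w=175) → cum 507  ≥ 453.5 → median here
  km 57 (Eastvale, w=250) → cum 757
  km 59 (Hillcrest, w=150) → cum 907
Optimal location: km 48.

x = 48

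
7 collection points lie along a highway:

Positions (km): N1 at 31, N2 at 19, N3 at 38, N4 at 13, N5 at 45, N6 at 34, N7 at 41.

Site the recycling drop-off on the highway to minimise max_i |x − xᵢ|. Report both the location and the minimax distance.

location 29, max distance 16

The 1-center on a line is the midpoint of the two extreme points: leftmost at 13, rightmost at 45.
Optimal location = (13 + 45)/2 = 29; maximum distance = (45 − 13)/2 = 16.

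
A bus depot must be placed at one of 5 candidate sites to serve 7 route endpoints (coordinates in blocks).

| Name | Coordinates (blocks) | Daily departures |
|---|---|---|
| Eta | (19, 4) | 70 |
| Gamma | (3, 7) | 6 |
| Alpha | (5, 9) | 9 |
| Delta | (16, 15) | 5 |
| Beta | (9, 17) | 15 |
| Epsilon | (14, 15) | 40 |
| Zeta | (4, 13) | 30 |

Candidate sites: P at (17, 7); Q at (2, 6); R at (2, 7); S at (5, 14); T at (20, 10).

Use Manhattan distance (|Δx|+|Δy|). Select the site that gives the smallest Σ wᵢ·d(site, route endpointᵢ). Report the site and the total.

P, total 1885 blocks

Total weighted distance at each candidate:
  P (17, 7): total = 1885
  Q (2, 6): total = 2891
  R (2, 7): total = 2856
  S (5, 14): total = 2404
  T (20, 10): total = 2079
Minimum is at P with total 1885 blocks.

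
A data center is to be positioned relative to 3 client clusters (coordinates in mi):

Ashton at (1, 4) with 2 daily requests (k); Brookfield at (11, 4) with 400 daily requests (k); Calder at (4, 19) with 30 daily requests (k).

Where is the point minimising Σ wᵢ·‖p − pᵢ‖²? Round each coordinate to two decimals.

The minimiser of Σwᵢ‖p−pᵢ‖² is the weighted centroid p* = (Σwᵢpᵢ)/(Σwᵢ).
Σwᵢ = 432.
Σwᵢxᵢ = 2·1 + 400·11 + 30·4 = 4522.
Σwᵢyᵢ = 2·4 + 400·4 + 30·19 = 2178.
x* = 4522/432 = 10.47, y* = 2178/432 = 5.04.

(10.47, 5.04)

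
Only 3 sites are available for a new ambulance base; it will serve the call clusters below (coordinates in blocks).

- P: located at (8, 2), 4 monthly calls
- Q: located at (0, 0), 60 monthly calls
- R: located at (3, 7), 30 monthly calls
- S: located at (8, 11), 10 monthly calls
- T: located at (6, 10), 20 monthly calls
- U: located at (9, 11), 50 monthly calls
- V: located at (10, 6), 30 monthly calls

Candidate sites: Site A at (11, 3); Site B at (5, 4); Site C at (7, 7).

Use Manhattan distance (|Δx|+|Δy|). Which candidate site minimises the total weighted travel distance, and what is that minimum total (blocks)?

Total weighted distance at each candidate:
  Site A (11, 3): total = 2186
  Site B (5, 4): total = 1710
  Site C (7, 7): total = 1534
Minimum is at Site C with total 1534 blocks.

Site C, total 1534 blocks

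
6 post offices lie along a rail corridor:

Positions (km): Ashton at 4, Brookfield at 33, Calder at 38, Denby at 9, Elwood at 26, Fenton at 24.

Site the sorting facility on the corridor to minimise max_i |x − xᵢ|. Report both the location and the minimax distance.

location 21, max distance 17

The 1-center on a line is the midpoint of the two extreme points: leftmost at 4, rightmost at 38.
Optimal location = (4 + 38)/2 = 21; maximum distance = (38 − 4)/2 = 17.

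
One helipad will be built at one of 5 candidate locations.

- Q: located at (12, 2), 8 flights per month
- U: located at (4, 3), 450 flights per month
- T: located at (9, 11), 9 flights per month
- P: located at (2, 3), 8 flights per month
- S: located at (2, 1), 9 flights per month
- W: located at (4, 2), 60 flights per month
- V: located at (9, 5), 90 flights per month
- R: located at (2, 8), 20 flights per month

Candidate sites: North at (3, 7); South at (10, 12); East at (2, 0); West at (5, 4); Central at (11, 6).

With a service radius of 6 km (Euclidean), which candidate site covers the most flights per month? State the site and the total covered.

Coverage radius r = 6 km; a point is covered iff (Δx)²+(Δy)² ≤ 6² = 36.
  North (3, 7): covers {U, P, W, R} → 538
  South (10, 12): covers {T} → 9
  East (2, 0): covers {U, P, S, W} → 527
  West (5, 4): covers {U, P, S, W, V, R} → 637
  Central (11, 6): covers {Q, T, V} → 107
Maximum coverage at West: 637 flights per month.

West, covering 637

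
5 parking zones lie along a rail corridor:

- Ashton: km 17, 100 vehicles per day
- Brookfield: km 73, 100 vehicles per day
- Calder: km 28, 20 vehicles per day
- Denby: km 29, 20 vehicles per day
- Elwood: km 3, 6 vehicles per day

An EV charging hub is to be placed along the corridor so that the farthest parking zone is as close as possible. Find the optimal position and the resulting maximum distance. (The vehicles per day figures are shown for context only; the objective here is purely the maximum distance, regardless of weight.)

location 38, max distance 35

The 1-center on a line is the midpoint of the two extreme points: leftmost at 3, rightmost at 73.
Optimal location = (3 + 73)/2 = 38; maximum distance = (73 − 3)/2 = 35.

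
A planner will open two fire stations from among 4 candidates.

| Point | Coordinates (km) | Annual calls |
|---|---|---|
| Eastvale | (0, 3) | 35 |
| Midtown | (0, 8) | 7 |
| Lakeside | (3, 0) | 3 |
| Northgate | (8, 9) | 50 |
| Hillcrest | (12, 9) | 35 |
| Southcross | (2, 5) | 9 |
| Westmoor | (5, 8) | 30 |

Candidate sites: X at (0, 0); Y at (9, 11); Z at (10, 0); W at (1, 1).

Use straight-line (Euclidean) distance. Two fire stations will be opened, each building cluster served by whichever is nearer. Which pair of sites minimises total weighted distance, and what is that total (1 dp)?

{Y, W}, total 559.6

Evaluate every pair (each demand assigned to the nearer of the two):
  {Y, W}: total = 559.6
  {X, Y}: total = 606.5
  {Y, Z}: total = 923.8
  {Z, W}: total = 1197.1
  {X, Z}: total = 1285.1
  {X, W}: total = 1421.0
Best pair: {Y, W} with total 559.6.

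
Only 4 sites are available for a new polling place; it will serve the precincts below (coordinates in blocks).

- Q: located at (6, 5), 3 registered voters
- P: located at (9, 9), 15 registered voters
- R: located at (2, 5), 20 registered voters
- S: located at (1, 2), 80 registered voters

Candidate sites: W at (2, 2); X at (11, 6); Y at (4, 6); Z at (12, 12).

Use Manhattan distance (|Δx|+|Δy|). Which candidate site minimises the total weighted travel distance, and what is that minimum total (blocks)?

W, total 371 blocks

Total weighted distance at each candidate:
  W (2, 2): total = 371
  X (11, 6): total = 1413
  Y (4, 6): total = 749
  Z (12, 12): total = 2149
Minimum is at W with total 371 blocks.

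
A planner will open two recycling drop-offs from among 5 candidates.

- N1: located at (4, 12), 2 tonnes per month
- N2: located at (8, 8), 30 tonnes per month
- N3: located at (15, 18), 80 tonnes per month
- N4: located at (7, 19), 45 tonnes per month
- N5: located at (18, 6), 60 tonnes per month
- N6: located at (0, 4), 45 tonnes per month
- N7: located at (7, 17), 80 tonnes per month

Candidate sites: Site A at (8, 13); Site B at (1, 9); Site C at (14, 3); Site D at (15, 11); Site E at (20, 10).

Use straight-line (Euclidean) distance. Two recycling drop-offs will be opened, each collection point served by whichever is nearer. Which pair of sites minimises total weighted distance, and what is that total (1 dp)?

Evaluate every pair (each demand assigned to the nearer of the two):
  {Site A, Site D}: total = 2213.5
  {Site A, Site E}: total = 2260.2
  {Site A, Site C}: total = 2291.9
  {Site A, Site B}: total = 2411.9
  {Site B, Site D}: total = 2669.0
  {Site B, Site E}: total = 2797.9
  {Site C, Site D}: total = 3051.3
  {Site D, Site E}: total = 3132.9
  {Site B, Site C}: total = 3277.5
  {Site C, Site E}: total = 3808.6
Best pair: {Site A, Site D} with total 2213.5.

{Site A, Site D}, total 2213.5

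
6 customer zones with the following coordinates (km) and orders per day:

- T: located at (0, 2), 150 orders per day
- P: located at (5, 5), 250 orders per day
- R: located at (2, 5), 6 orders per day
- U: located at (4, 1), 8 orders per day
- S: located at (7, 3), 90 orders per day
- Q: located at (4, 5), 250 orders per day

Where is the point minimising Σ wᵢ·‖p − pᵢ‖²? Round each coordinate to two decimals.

(3.88, 4.12)

The minimiser of Σwᵢ‖p−pᵢ‖² is the weighted centroid p* = (Σwᵢpᵢ)/(Σwᵢ).
Σwᵢ = 754.
Σwᵢxᵢ = 150·0 + 250·5 + 6·2 + 8·4 + 90·7 + 250·4 = 2924.
Σwᵢyᵢ = 150·2 + 250·5 + 6·5 + 8·1 + 90·3 + 250·5 = 3108.
x* = 2924/754 = 3.88, y* = 3108/754 = 4.12.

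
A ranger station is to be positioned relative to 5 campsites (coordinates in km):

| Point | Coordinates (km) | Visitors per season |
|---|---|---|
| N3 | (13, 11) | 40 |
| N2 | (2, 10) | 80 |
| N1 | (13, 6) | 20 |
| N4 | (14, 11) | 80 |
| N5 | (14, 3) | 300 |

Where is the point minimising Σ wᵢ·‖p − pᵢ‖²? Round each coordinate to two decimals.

The minimiser of Σwᵢ‖p−pᵢ‖² is the weighted centroid p* = (Σwᵢpᵢ)/(Σwᵢ).
Σwᵢ = 520.
Σwᵢxᵢ = 40·13 + 80·2 + 20·13 + 80·14 + 300·14 = 6260.
Σwᵢyᵢ = 40·11 + 80·10 + 20·6 + 80·11 + 300·3 = 3140.
x* = 6260/520 = 12.04, y* = 3140/520 = 6.04.

(12.04, 6.04)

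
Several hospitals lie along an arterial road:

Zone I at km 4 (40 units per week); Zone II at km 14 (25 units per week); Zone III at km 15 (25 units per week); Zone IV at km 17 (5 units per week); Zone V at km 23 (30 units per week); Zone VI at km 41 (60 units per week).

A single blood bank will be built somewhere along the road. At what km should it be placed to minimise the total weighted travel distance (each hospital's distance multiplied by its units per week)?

For a sum of weighted absolute distances on a line, the optimum is the weighted median (not the mean). Total weight W = 185; half-weight = 92.5.
Sort by position and accumulate weight:
  km 4 (Zone I, w=40) → cum 40
  km 14 (Zone II, w=25) → cum 65
  km 15 (Zone III, w=25) → cum 90
  km 17 (Zone IV, w=5) → cum 95  ≥ 92.5 → median here
  km 23 (Zone V, w=30) → cum 125
  km 41 (Zone VI, w=60) → cum 185
Optimal location: km 17.

x = 17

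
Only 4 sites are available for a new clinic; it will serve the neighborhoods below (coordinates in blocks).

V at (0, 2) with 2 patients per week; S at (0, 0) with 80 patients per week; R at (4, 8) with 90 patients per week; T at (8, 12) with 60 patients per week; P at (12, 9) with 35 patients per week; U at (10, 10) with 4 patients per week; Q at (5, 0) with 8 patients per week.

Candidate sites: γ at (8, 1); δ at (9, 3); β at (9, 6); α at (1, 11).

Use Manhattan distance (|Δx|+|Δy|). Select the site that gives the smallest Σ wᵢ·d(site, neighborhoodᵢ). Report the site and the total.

Total weighted distance at each candidate:
  γ (8, 1): total = 2884
  δ (9, 3): total = 2883
  β (9, 6): total = 2586
  α (1, 11): total = 2615
Minimum is at β with total 2586 blocks.

β, total 2586 blocks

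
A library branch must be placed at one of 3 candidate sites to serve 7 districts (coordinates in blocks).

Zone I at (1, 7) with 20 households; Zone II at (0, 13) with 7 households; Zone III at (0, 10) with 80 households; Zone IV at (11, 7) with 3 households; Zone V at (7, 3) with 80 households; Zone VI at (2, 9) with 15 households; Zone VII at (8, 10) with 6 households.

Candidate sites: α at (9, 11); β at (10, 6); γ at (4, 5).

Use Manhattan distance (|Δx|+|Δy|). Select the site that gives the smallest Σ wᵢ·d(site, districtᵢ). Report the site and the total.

Total weighted distance at each candidate:
  α (9, 11): total = 2082
  β (10, 6): total = 2126
  γ (4, 5): total = 1475
Minimum is at γ with total 1475 blocks.

γ, total 1475 blocks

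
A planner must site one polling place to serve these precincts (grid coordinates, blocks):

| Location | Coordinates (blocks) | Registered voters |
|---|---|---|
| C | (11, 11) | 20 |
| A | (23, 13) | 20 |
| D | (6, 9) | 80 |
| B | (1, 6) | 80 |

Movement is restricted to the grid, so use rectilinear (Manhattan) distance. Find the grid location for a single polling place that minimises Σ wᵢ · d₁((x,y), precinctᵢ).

Manhattan distance separates: Σwᵢ(|x−xᵢ|+|y−yᵢ|) = Σwᵢ|x−xᵢ| + Σwᵢ|y−yᵢ|, so x and y are optimised independently as 1-D weighted medians.
Total weight W = 200; half = 100.
x-coordinate, sorted with cumulative weight:
  x=1 (B, w=80) cum 80
  x=6 (D, w=80) cum 160  ← median
  x=11 (C, w=20) cum 180
  x=23 (A, w=20) cum 200
⇒ x* = 6
y-coordinate, sorted with cumulative weight:
  y=6 (B, w=80) cum 80
  y=9 (D, w=80) cum 160  ← median
  y=11 (C, w=20) cum 180
  y=13 (A, w=20) cum 200
⇒ y* = 9

(6, 9)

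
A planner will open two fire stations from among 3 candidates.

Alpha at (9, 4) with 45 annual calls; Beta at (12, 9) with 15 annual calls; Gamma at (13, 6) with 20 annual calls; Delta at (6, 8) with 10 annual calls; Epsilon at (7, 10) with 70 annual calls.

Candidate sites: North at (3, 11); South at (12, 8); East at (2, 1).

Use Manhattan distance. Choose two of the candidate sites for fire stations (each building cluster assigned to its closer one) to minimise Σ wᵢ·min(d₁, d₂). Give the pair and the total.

Evaluate every pair (each demand assigned to the nearer of the two):
  {North, South}: total = 800
  {South, East}: total = 940
  {North, East}: total = 1325
Best pair: {North, South} with total 800.

{North, South}, total 800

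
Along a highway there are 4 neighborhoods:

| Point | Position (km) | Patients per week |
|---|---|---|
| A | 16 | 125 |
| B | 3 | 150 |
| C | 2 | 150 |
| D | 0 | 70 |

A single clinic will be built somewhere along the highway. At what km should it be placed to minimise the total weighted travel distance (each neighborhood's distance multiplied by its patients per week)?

x = 3

For a sum of weighted absolute distances on a line, the optimum is the weighted median (not the mean). Total weight W = 495; half-weight = 247.5.
Sort by position and accumulate weight:
  km 0 (D, w=70) → cum 70
  km 2 (C, w=150) → cum 220
  km 3 (B, w=150) → cum 370  ≥ 247.5 → median here
  km 16 (A, w=125) → cum 495
Optimal location: km 3.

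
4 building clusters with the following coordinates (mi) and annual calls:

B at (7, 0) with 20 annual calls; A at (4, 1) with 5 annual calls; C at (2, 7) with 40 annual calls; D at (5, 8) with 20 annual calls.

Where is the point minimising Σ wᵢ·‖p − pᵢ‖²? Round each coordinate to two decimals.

The minimiser of Σwᵢ‖p−pᵢ‖² is the weighted centroid p* = (Σwᵢpᵢ)/(Σwᵢ).
Σwᵢ = 85.
Σwᵢxᵢ = 20·7 + 5·4 + 40·2 + 20·5 = 340.
Σwᵢyᵢ = 20·0 + 5·1 + 40·7 + 20·8 = 445.
x* = 340/85 = 4.00, y* = 445/85 = 5.24.

(4.00, 5.24)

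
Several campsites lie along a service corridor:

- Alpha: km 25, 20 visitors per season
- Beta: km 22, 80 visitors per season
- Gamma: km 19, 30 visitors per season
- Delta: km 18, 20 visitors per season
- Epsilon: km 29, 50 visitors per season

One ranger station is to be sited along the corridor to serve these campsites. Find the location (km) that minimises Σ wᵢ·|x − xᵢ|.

For a sum of weighted absolute distances on a line, the optimum is the weighted median (not the mean). Total weight W = 200; half-weight = 100.
Sort by position and accumulate weight:
  km 18 (Delta, w=20) → cum 20
  km 19 (Gamma, w=30) → cum 50
  km 22 (Beta, w=80) → cum 130  ≥ 100 → median here
  km 25 (Alpha, w=20) → cum 150
  km 29 (Epsilon, w=50) → cum 200
Optimal location: km 22.

x = 22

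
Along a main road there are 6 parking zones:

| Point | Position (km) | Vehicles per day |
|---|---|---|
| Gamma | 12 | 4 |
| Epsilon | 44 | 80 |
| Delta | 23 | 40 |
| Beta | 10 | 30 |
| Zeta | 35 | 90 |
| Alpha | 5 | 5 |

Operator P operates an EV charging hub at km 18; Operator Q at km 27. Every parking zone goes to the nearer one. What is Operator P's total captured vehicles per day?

39

The indifferent point is the midpoint (18+27)/2 = 22.5; parking zones left of it (closer to Operator P at 18) go to Operator P, those right go to Operator Q.
  Alpha at 5 (w=5) → Operator P
  Beta at 10 (w=30) → Operator P
  Gamma at 12 (w=4) → Operator P
  Delta at 23 (w=40) → Operator Q
  Zeta at 35 (w=90) → Operator Q
  Epsilon at 44 (w=80) → Operator Q
Operator P captures 39; Operator Q captures 210.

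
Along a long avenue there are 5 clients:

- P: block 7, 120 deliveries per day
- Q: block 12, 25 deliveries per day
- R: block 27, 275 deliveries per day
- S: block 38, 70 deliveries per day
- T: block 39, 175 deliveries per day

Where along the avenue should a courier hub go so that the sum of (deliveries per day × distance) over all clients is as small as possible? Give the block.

For a sum of weighted absolute distances on a line, the optimum is the weighted median (not the mean). Total weight W = 665; half-weight = 332.5.
Sort by position and accumulate weight:
  block 7 (P, w=120) → cum 120
  block 12 (Q, w=25) → cum 145
  block 27 (R, w=275) → cum 420  ≥ 332.5 → median here
  block 38 (S, w=70) → cum 490
  block 39 (T, w=175) → cum 665
Optimal location: block 27.

x = 27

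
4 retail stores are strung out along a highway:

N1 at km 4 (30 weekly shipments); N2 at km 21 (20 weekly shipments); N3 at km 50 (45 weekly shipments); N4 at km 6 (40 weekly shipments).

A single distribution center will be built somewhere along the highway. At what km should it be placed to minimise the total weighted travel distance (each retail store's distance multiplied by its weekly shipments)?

x = 6

For a sum of weighted absolute distances on a line, the optimum is the weighted median (not the mean). Total weight W = 135; half-weight = 67.5.
Sort by position and accumulate weight:
  km 4 (N1, w=30) → cum 30
  km 6 (N4, w=40) → cum 70  ≥ 67.5 → median here
  km 21 (N2, w=20) → cum 90
  km 50 (N3, w=45) → cum 135
Optimal location: km 6.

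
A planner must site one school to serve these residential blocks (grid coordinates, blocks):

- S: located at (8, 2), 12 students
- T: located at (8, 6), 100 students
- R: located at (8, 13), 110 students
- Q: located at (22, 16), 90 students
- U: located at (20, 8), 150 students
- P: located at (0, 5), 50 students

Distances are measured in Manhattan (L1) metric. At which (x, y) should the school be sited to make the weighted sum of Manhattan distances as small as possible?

Manhattan distance separates: Σwᵢ(|x−xᵢ|+|y−yᵢ|) = Σwᵢ|x−xᵢ| + Σwᵢ|y−yᵢ|, so x and y are optimised independently as 1-D weighted medians.
Total weight W = 512; half = 256.
x-coordinate, sorted with cumulative weight:
  x=0 (P, w=50) cum 50
  x=8 (S, w=12) cum 62
  x=8 (T, w=100) cum 162
  x=8 (R, w=110) cum 272  ← median
  x=20 (U, w=150) cum 422
  x=22 (Q, w=90) cum 512
⇒ x* = 8
y-coordinate, sorted with cumulative weight:
  y=2 (S, w=12) cum 12
  y=5 (P, w=50) cum 62
  y=6 (T, w=100) cum 162
  y=8 (U, w=150) cum 312  ← median
  y=13 (R, w=110) cum 422
  y=16 (Q, w=90) cum 512
⇒ y* = 8

(8, 8)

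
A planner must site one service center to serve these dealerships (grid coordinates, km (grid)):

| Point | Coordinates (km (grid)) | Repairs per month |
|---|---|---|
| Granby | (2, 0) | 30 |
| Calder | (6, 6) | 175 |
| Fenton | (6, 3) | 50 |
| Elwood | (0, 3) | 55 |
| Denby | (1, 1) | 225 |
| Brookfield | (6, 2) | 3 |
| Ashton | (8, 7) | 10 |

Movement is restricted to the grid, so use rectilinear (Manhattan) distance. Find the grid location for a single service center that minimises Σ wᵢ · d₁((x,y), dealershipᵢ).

(1, 3)

Manhattan distance separates: Σwᵢ(|x−xᵢ|+|y−yᵢ|) = Σwᵢ|x−xᵢ| + Σwᵢ|y−yᵢ|, so x and y are optimised independently as 1-D weighted medians.
Total weight W = 548; half = 274.
x-coordinate, sorted with cumulative weight:
  x=0 (Elwood, w=55) cum 55
  x=1 (Denby, w=225) cum 280  ← median
  x=2 (Granby, w=30) cum 310
  x=6 (Calder, w=175) cum 485
  x=6 (Fenton, w=50) cum 535
  x=6 (Brookfield, w=3) cum 538
  x=8 (Ashton, w=10) cum 548
⇒ x* = 1
y-coordinate, sorted with cumulative weight:
  y=0 (Granby, w=30) cum 30
  y=1 (Denby, w=225) cum 255
  y=2 (Brookfield, w=3) cum 258
  y=3 (Fenton, w=50) cum 308  ← median
  y=3 (Elwood, w=55) cum 363
  y=6 (Calder, w=175) cum 538
  y=7 (Ashton, w=10) cum 548
⇒ y* = 3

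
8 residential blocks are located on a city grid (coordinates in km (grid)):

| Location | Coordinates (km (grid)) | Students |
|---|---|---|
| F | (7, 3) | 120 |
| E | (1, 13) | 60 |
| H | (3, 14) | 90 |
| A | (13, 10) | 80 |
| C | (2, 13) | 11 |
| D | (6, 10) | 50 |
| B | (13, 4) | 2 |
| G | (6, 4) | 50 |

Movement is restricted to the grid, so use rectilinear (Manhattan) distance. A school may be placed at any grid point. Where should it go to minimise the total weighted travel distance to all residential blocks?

Manhattan distance separates: Σwᵢ(|x−xᵢ|+|y−yᵢ|) = Σwᵢ|x−xᵢ| + Σwᵢ|y−yᵢ|, so x and y are optimised independently as 1-D weighted medians.
Total weight W = 463; half = 231.5.
x-coordinate, sorted with cumulative weight:
  x=1 (E, w=60) cum 60
  x=2 (C, w=11) cum 71
  x=3 (H, w=90) cum 161
  x=6 (D, w=50) cum 211
  x=6 (G, w=50) cum 261  ← median
  x=7 (F, w=120) cum 381
  x=13 (A, w=80) cum 461
  x=13 (B, w=2) cum 463
⇒ x* = 6
y-coordinate, sorted with cumulative weight:
  y=3 (F, w=120) cum 120
  y=4 (B, w=2) cum 122
  y=4 (G, w=50) cum 172
  y=10 (A, w=80) cum 252  ← median
  y=10 (D, w=50) cum 302
  y=13 (E, w=60) cum 362
  y=13 (C, w=11) cum 373
  y=14 (H, w=90) cum 463
⇒ y* = 10

(6, 10)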